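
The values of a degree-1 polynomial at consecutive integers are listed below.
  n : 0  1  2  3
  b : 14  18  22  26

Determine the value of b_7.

42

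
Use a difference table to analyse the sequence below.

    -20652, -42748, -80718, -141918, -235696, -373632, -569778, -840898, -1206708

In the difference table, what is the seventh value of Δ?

Δ: -22096, -37970, -61200, -93778, -137936, -196146, -271120, -365810
Δ²: -15874, -23230, -32578, -44158, -58210, -74974, -94690
Δ³: -7356, -9348, -11580, -14052, -16764, -19716
Δ⁴: -1992, -2232, -2472, -2712, -2952
Δ⁵: -240, -240, -240, -240

-271120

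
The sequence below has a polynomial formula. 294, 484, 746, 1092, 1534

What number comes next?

2084

190 , 262 , 346 , 442
72 , 84 , 96
12 , 12
Constant third difference = 12, so extend:
96 + 12 = 108;  442 + 108 = 550;  1534 + 550 = 2084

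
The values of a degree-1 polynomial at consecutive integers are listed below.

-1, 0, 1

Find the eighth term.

6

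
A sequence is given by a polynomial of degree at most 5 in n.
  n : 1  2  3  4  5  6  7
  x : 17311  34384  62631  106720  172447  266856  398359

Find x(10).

1122592

17073, 28247, 44089, 65727, 94409, 131503
11174, 15842, 21638, 28682, 37094
4668, 5796, 7044, 8412
1128, 1248, 1368
120, 120
The fifth differences are constant (120).
1368 + 120 = 1488;  8412 + 1488 = 9900;  37094 + 9900 = 46994;  131503 + 46994 = 178497;  398359 + 178497 = 576856
1488 + 120 = 1608;  9900 + 1608 = 11508;  46994 + 11508 = 58502;  178497 + 58502 = 236999;  576856 + 236999 = 813855
1608 + 120 = 1728;  11508 + 1728 = 13236;  58502 + 13236 = 71738;  236999 + 71738 = 308737;  813855 + 308737 = 1122592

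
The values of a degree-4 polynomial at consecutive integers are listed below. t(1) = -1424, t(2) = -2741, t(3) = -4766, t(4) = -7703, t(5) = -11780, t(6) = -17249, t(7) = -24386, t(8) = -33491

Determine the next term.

First differences: -1317, -2025, -2937, -4077, -5469, -7137, -9105
Second differences: -708, -912, -1140, -1392, -1668, -1968
Third differences: -204, -228, -252, -276, -300
Fourth differences: -24, -24, -24, -24
The fourth differences are constant (-24).
-300 − 24 = -324;  -1968 − 324 = -2292;  -9105 − 2292 = -11397;  -33491 − 11397 = -44888

-44888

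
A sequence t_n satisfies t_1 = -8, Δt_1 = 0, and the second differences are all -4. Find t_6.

Build the table forward from the leading diagonal:
Δ²: -4  -4  -4  -4  -4  -4
Δ: 0  -4  -8  -12  -16  -20
t: -8  -8  -12  -20  -32  -48

-48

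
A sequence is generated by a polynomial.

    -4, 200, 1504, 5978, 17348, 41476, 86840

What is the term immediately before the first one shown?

-2

204, 1304, 4474, 11370, 24128, 45364
1100, 3170, 6896, 12758, 21236
2070, 3726, 5862, 8478
1656, 2136, 2616
480, 480
The fifth differences are constant at 480.
Work back: 1656 − 480 = 1176;  2070 − 1176 = 894;  1100 − 894 = 206;  204 − 206 = -2;  -4 + 2 = -2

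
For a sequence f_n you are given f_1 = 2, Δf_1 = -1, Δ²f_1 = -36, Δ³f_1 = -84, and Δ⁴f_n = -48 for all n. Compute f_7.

Build the table forward from the leading diagonal:
D4: -48, -48, -48, -48, -48, -48, -48
D3: -84, -132, -180, -228, -276, -324, -372
D2: -36, -120, -252, -432, -660, -936, -1260
D1: -1, -37, -157, -409, -841, -1501, -2437
f: 2, 1, -36, -193, -602, -1443, -2944

-2944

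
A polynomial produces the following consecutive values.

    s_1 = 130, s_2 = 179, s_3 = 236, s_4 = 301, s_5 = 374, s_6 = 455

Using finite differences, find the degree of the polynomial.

Δ: 49, 57, 65, 73, 81
Δ²: 8, 8, 8, 8
The second differences are constant, so the polynomial has degree 2.

2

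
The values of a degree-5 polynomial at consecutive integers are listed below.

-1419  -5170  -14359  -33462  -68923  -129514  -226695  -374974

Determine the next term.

-592267

First differences: -3751 , -9189 , -19103 , -35461 , -60591 , -97181 , -148279
Second differences: -5438 , -9914 , -16358 , -25130 , -36590 , -51098
Third differences: -4476 , -6444 , -8772 , -11460 , -14508
Fourth differences: -1968 , -2328 , -2688 , -3048
Fifth differences: -360 , -360 , -360
Constant fifth difference = -360, so extend:
-3048 − 360 = -3408;  -14508 − 3408 = -17916;  -51098 − 17916 = -69014;  -148279 − 69014 = -217293;  -374974 − 217293 = -592267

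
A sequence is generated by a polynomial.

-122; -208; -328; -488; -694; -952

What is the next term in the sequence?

First differences: -86 , -120 , -160 , -206 , -258
Second differences: -34 , -40 , -46 , -52
Third differences: -6 , -6 , -6
Constant third difference = -6, so extend:
-52 − 6 = -58;  -258 − 58 = -316;  -952 − 316 = -1268

-1268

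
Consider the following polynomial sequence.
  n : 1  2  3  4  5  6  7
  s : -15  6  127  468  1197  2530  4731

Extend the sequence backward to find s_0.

-8

Δ: 21, 121, 341, 729, 1333, 2201
Δ²: 100, 220, 388, 604, 868
Δ³: 120, 168, 216, 264
Δ⁴: 48, 48, 48
The fourth differences are constant at 48.
Work back: 120 − 48 = 72;  100 − 72 = 28;  21 − 28 = -7;  -15 + 7 = -8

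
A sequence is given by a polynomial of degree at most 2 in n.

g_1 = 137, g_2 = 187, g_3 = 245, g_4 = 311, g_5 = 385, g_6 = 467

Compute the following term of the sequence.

Δ: 50, 58, 66, 74, 82
Δ²: 8, 8, 8, 8
Second differences constant at 8.
82 + 8 = 90;  467 + 90 = 557

557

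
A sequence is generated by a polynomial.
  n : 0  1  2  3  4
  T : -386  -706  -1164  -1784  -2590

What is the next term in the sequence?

Δ: -320, -458, -620, -806
Δ²: -138, -162, -186
Δ³: -24, -24
The third differences are constant (-24).
-186 − 24 = -210;  -806 − 210 = -1016;  -2590 − 1016 = -3606

-3606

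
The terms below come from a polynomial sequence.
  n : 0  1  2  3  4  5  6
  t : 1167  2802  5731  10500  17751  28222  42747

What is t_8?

87775

1635, 2929, 4769, 7251, 10471, 14525
1294, 1840, 2482, 3220, 4054
546, 642, 738, 834
96, 96, 96
Fourth differences constant at 96.
834 + 96 = 930;  4054 + 930 = 4984;  14525 + 4984 = 19509;  42747 + 19509 = 62256
930 + 96 = 1026;  4984 + 1026 = 6010;  19509 + 6010 = 25519;  62256 + 25519 = 87775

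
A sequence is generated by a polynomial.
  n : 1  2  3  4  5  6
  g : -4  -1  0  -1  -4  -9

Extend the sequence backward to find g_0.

-9

3, 1, -1, -3, -5
-2, -2, -2, -2
The second differences are constant at -2.
Work back: 3 + 2 = 5;  -4 − 5 = -9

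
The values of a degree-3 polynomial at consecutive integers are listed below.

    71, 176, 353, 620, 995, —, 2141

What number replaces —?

1496

Using the first 5 terms:
First differences: 105, 177, 267, 375
Second differences: 72, 90, 108
Third differences: 18, 18
Constant third difference = 18.
Extend forward: 108 + 18 = 126;  375 + 126 = 501;  995 + 501 = 1496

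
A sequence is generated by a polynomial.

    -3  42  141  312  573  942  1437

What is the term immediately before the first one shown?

-12

Δ: 45  99  171  261  369  495
Δ²: 54  72  90  108  126
Δ³: 18  18  18  18
The third differences are constant at 18.
Work back: 54 − 18 = 36;  45 − 36 = 9;  -3 − 9 = -12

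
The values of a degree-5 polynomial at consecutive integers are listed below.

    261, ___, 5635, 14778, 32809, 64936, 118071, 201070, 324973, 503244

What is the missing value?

Using the last 8 terms:
First differences: 9143, 18031, 32127, 53135, 82999, 123903, 178271
Second differences: 8888, 14096, 21008, 29864, 40904, 54368
Third differences: 5208, 6912, 8856, 11040, 13464
Fourth differences: 1704, 1944, 2184, 2424
Fifth differences: 240, 240, 240
Constant fifth difference = 240.
Extend backward: 1704 − 240 = 1464;  5208 − 1464 = 3744;  8888 − 3744 = 5144;  9143 − 5144 = 3999;  5635 − 3999 = 1636

1636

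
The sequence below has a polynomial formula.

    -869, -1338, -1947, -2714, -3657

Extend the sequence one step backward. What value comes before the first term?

-522

-469  -609  -767  -943
-140  -158  -176
-18  -18
The third differences are constant at -18.
Work back: -140 + 18 = -122;  -469 + 122 = -347;  -869 + 347 = -522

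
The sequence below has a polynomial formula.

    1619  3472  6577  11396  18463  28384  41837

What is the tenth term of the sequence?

111248

Δ: 1853, 3105, 4819, 7067, 9921, 13453
Δ²: 1252, 1714, 2248, 2854, 3532
Δ³: 462, 534, 606, 678
Δ⁴: 72, 72, 72
Fourth differences constant at 72.
678 + 72 = 750;  3532 + 750 = 4282;  13453 + 4282 = 17735;  41837 + 17735 = 59572
750 + 72 = 822;  4282 + 822 = 5104;  17735 + 5104 = 22839;  59572 + 22839 = 82411
822 + 72 = 894;  5104 + 894 = 5998;  22839 + 5998 = 28837;  82411 + 28837 = 111248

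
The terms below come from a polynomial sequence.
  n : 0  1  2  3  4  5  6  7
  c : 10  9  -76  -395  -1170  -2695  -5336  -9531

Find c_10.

-36900

Δ: -1, -85, -319, -775, -1525, -2641, -4195
Δ²: -84, -234, -456, -750, -1116, -1554
Δ³: -150, -222, -294, -366, -438
Δ⁴: -72, -72, -72, -72
Constant fourth difference = -72, so extend:
-438 − 72 = -510;  -1554 − 510 = -2064;  -4195 − 2064 = -6259;  -9531 − 6259 = -15790
-510 − 72 = -582;  -2064 − 582 = -2646;  -6259 − 2646 = -8905;  -15790 − 8905 = -24695
-582 − 72 = -654;  -2646 − 654 = -3300;  -8905 − 3300 = -12205;  -24695 − 12205 = -36900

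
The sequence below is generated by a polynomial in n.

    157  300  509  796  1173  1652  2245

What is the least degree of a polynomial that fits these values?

3

Δ: 143, 209, 287, 377, 479, 593
Δ²: 66, 78, 90, 102, 114
Δ³: 12, 12, 12, 12
The third differences are constant, so the polynomial has degree 3.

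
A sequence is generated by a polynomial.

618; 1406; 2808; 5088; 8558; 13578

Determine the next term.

788 , 1402 , 2280 , 3470 , 5020
614 , 878 , 1190 , 1550
264 , 312 , 360
48 , 48
Constant fourth difference = 48, so extend:
360 + 48 = 408;  1550 + 408 = 1958;  5020 + 1958 = 6978;  13578 + 6978 = 20556

20556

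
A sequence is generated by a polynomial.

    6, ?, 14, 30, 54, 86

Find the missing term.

6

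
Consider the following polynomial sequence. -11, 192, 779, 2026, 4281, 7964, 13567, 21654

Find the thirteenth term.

124129

Δ: 203, 587, 1247, 2255, 3683, 5603, 8087
Δ²: 384, 660, 1008, 1428, 1920, 2484
Δ³: 276, 348, 420, 492, 564
Δ⁴: 72, 72, 72, 72
Constant fourth difference = 72, so extend:
564 + 72 = 636;  2484 + 636 = 3120;  8087 + 3120 = 11207;  21654 + 11207 = 32861
636 + 72 = 708;  3120 + 708 = 3828;  11207 + 3828 = 15035;  32861 + 15035 = 47896
708 + 72 = 780;  3828 + 780 = 4608;  15035 + 4608 = 19643;  47896 + 19643 = 67539
780 + 72 = 852;  4608 + 852 = 5460;  19643 + 5460 = 25103;  67539 + 25103 = 92642
852 + 72 = 924;  5460 + 924 = 6384;  25103 + 6384 = 31487;  92642 + 31487 = 124129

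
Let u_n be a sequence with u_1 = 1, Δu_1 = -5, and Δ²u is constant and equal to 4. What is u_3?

-5

Build the table forward from the leading diagonal:
Second differences: 4  4  4
First differences: -5  -1  3
u: 1  -4  -5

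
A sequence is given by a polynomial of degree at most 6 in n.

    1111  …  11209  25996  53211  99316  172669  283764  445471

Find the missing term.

4044

Using the last 7 terms:
Δ: 14787  27215  46105  73353  111095  161707
Δ²: 12428  18890  27248  37742  50612
Δ³: 6462  8358  10494  12870
Δ⁴: 1896  2136  2376
Δ⁵: 240  240
Constant fifth difference = 240.
Extend backward: 1896 − 240 = 1656;  6462 − 1656 = 4806;  12428 − 4806 = 7622;  14787 − 7622 = 7165;  11209 − 7165 = 4044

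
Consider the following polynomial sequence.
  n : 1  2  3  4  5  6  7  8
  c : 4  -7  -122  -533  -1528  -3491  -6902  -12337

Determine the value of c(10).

First differences: -11, -115, -411, -995, -1963, -3411, -5435
Second differences: -104, -296, -584, -968, -1448, -2024
Third differences: -192, -288, -384, -480, -576
Fourth differences: -96, -96, -96, -96
The fourth differences are constant (-96).
-576 − 96 = -672;  -2024 − 672 = -2696;  -5435 − 2696 = -8131;  -12337 − 8131 = -20468
-672 − 96 = -768;  -2696 − 768 = -3464;  -8131 − 3464 = -11595;  -20468 − 11595 = -32063

-32063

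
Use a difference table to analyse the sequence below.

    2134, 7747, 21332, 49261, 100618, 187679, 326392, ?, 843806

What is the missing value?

536857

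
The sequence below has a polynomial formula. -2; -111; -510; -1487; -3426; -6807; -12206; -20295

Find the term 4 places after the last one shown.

D1: -109 , -399 , -977 , -1939 , -3381 , -5399 , -8089
D2: -290 , -578 , -962 , -1442 , -2018 , -2690
D3: -288 , -384 , -480 , -576 , -672
D4: -96 , -96 , -96 , -96
Fourth differences constant at -96.
-672 − 96 = -768;  -2690 − 768 = -3458;  -8089 − 3458 = -11547;  -20295 − 11547 = -31842
-768 − 96 = -864;  -3458 − 864 = -4322;  -11547 − 4322 = -15869;  -31842 − 15869 = -47711
-864 − 96 = -960;  -4322 − 960 = -5282;  -15869 − 5282 = -21151;  -47711 − 21151 = -68862
-960 − 96 = -1056;  -5282 − 1056 = -6338;  -21151 − 6338 = -27489;  -68862 − 27489 = -96351

-96351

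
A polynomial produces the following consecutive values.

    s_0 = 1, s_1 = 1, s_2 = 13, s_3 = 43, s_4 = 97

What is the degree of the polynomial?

Δ: 0, 12, 30, 54
Δ²: 12, 18, 24
Δ³: 6, 6
The third differences are constant, so the polynomial has degree 3.

3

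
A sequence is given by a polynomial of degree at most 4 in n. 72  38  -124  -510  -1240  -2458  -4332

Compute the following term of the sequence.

-7054

First differences: -34, -162, -386, -730, -1218, -1874
Second differences: -128, -224, -344, -488, -656
Third differences: -96, -120, -144, -168
Fourth differences: -24, -24, -24
Fourth differences constant at -24.
-168 − 24 = -192;  -656 − 192 = -848;  -1874 − 848 = -2722;  -4332 − 2722 = -7054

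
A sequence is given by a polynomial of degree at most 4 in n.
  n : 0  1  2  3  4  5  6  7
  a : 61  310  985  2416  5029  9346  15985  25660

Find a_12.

151285

Δ: 249 , 675 , 1431 , 2613 , 4317 , 6639 , 9675
Δ²: 426 , 756 , 1182 , 1704 , 2322 , 3036
Δ³: 330 , 426 , 522 , 618 , 714
Δ⁴: 96 , 96 , 96 , 96
Fourth differences constant at 96.
714 + 96 = 810;  3036 + 810 = 3846;  9675 + 3846 = 13521;  25660 + 13521 = 39181
810 + 96 = 906;  3846 + 906 = 4752;  13521 + 4752 = 18273;  39181 + 18273 = 57454
906 + 96 = 1002;  4752 + 1002 = 5754;  18273 + 5754 = 24027;  57454 + 24027 = 81481
1002 + 96 = 1098;  5754 + 1098 = 6852;  24027 + 6852 = 30879;  81481 + 30879 = 112360
1098 + 96 = 1194;  6852 + 1194 = 8046;  30879 + 8046 = 38925;  112360 + 38925 = 151285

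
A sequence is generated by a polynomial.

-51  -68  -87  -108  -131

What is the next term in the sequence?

-156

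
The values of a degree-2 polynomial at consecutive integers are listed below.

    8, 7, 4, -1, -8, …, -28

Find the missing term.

-17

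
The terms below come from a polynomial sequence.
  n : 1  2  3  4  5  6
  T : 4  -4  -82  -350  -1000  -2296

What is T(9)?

First differences: -8  -78  -268  -650  -1296
Second differences: -70  -190  -382  -646
Third differences: -120  -192  -264
Fourth differences: -72  -72
Constant fourth difference = -72, so extend:
-264 − 72 = -336;  -646 − 336 = -982;  -1296 − 982 = -2278;  -2296 − 2278 = -4574
-336 − 72 = -408;  -982 − 408 = -1390;  -2278 − 1390 = -3668;  -4574 − 3668 = -8242
-408 − 72 = -480;  -1390 − 480 = -1870;  -3668 − 1870 = -5538;  -8242 − 5538 = -13780

-13780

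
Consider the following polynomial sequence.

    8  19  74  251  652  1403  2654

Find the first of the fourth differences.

24

D1: 11, 55, 177, 401, 751, 1251
D2: 44, 122, 224, 350, 500
D3: 78, 102, 126, 150
D4: 24, 24, 24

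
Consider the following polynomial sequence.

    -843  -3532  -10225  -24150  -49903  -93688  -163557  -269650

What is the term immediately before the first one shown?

-58

-2689  -6693  -13925  -25753  -43785  -69869  -106093
-4004  -7232  -11828  -18032  -26084  -36224
-3228  -4596  -6204  -8052  -10140
-1368  -1608  -1848  -2088
-240  -240  -240
The fifth differences are constant at -240.
Work back: -1368 + 240 = -1128;  -3228 + 1128 = -2100;  -4004 + 2100 = -1904;  -2689 + 1904 = -785;  -843 + 785 = -58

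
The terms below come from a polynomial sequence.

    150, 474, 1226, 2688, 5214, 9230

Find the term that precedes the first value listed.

44

324, 752, 1462, 2526, 4016
428, 710, 1064, 1490
282, 354, 426
72, 72
The fourth differences are constant at 72.
Work back: 282 − 72 = 210;  428 − 210 = 218;  324 − 218 = 106;  150 − 106 = 44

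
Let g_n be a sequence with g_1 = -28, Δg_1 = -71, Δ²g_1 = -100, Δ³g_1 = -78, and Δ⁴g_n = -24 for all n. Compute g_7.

-3874

Build the table forward from the leading diagonal:
Fourth differences: -24, -24, -24, -24, -24, -24, -24
Third differences: -78, -102, -126, -150, -174, -198, -222
Second differences: -100, -178, -280, -406, -556, -730, -928
First differences: -71, -171, -349, -629, -1035, -1591, -2321
g: -28, -99, -270, -619, -1248, -2283, -3874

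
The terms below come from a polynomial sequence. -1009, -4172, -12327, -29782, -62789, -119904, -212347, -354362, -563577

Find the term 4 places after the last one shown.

First differences: -3163, -8155, -17455, -33007, -57115, -92443, -142015, -209215
Second differences: -4992, -9300, -15552, -24108, -35328, -49572, -67200
Third differences: -4308, -6252, -8556, -11220, -14244, -17628
Fourth differences: -1944, -2304, -2664, -3024, -3384
Fifth differences: -360, -360, -360, -360
Constant fifth difference = -360, so extend:
-3384 − 360 = -3744;  -17628 − 3744 = -21372;  -67200 − 21372 = -88572;  -209215 − 88572 = -297787;  -563577 − 297787 = -861364
-3744 − 360 = -4104;  -21372 − 4104 = -25476;  -88572 − 25476 = -114048;  -297787 − 114048 = -411835;  -861364 − 411835 = -1273199
-4104 − 360 = -4464;  -25476 − 4464 = -29940;  -114048 − 29940 = -143988;  -411835 − 143988 = -555823;  -1273199 − 555823 = -1829022
-4464 − 360 = -4824;  -29940 − 4824 = -34764;  -143988 − 34764 = -178752;  -555823 − 178752 = -734575;  -1829022 − 734575 = -2563597

-2563597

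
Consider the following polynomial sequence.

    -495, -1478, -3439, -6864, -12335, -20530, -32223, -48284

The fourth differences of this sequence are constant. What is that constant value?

D1: -983, -1961, -3425, -5471, -8195, -11693, -16061
D2: -978, -1464, -2046, -2724, -3498, -4368
D3: -486, -582, -678, -774, -870
D4: -96, -96, -96, -96

-96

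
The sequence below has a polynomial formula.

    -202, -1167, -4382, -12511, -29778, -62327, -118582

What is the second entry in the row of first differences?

First differences: -965, -3215, -8129, -17267, -32549, -56255
Second differences: -2250, -4914, -9138, -15282, -23706
Third differences: -2664, -4224, -6144, -8424
Fourth differences: -1560, -1920, -2280
Fifth differences: -360, -360

-3215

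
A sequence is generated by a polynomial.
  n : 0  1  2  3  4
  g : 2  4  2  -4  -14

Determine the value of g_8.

First differences: 2, -2, -6, -10
Second differences: -4, -4, -4
Second differences constant at -4.
-10 − 4 = -14;  -14 − 14 = -28
-14 − 4 = -18;  -28 − 18 = -46
-18 − 4 = -22;  -46 − 22 = -68
-22 − 4 = -26;  -68 − 26 = -94

-94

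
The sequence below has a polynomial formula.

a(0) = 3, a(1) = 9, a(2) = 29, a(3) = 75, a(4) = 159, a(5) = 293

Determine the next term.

D1: 6 , 20 , 46 , 84 , 134
D2: 14 , 26 , 38 , 50
D3: 12 , 12 , 12
Third differences constant at 12.
50 + 12 = 62;  134 + 62 = 196;  293 + 196 = 489

489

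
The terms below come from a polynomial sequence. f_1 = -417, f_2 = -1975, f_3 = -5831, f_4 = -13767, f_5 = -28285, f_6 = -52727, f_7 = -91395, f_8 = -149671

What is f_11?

-514687

First differences: -1558, -3856, -7936, -14518, -24442, -38668, -58276
Second differences: -2298, -4080, -6582, -9924, -14226, -19608
Third differences: -1782, -2502, -3342, -4302, -5382
Fourth differences: -720, -840, -960, -1080
Fifth differences: -120, -120, -120
Fifth differences constant at -120.
-1080 − 120 = -1200;  -5382 − 1200 = -6582;  -19608 − 6582 = -26190;  -58276 − 26190 = -84466;  -149671 − 84466 = -234137
-1200 − 120 = -1320;  -6582 − 1320 = -7902;  -26190 − 7902 = -34092;  -84466 − 34092 = -118558;  -234137 − 118558 = -352695
-1320 − 120 = -1440;  -7902 − 1440 = -9342;  -34092 − 9342 = -43434;  -118558 − 43434 = -161992;  -352695 − 161992 = -514687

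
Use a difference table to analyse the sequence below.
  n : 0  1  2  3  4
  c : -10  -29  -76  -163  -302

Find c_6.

-784

D1: -19  -47  -87  -139
D2: -28  -40  -52
D3: -12  -12
Third differences constant at -12.
-52 − 12 = -64;  -139 − 64 = -203;  -302 − 203 = -505
-64 − 12 = -76;  -203 − 76 = -279;  -505 − 279 = -784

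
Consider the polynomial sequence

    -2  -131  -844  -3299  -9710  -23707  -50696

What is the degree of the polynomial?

5

-129, -713, -2455, -6411, -13997, -26989
-584, -1742, -3956, -7586, -12992
-1158, -2214, -3630, -5406
-1056, -1416, -1776
-360, -360
The fifth differences are constant, so the polynomial has degree 5.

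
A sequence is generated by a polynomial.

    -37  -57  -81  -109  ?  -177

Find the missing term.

-141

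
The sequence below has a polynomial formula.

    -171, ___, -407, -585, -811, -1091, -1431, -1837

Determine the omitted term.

-271

Using the last 6 terms:
-178  -226  -280  -340  -406
-48  -54  -60  -66
-6  -6  -6
Constant third difference = -6.
Extend backward: -48 + 6 = -42;  -178 + 42 = -136;  -407 + 136 = -271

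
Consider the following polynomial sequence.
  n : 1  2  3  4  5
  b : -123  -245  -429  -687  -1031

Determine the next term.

-122 , -184 , -258 , -344
-62 , -74 , -86
-12 , -12
Constant third difference = -12, so extend:
-86 − 12 = -98;  -344 − 98 = -442;  -1031 − 442 = -1473

-1473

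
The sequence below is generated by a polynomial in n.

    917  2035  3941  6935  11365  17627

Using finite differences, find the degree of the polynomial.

D1: 1118, 1906, 2994, 4430, 6262
D2: 788, 1088, 1436, 1832
D3: 300, 348, 396
D4: 48, 48
The fourth differences are constant, so the polynomial has degree 4.

4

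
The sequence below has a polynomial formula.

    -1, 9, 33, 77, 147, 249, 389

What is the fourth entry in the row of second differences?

32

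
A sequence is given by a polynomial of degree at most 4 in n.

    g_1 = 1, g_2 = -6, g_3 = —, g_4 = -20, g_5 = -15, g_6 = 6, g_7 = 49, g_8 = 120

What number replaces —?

-15

Using the last 5 terms:
D1: 5, 21, 43, 71
D2: 16, 22, 28
D3: 6, 6
Constant third difference = 6.
Extend backward: 16 − 6 = 10;  5 − 10 = -5;  -20 + 5 = -15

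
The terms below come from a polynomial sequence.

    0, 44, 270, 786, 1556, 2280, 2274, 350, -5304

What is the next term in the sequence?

D1: 44, 226, 516, 770, 724, -6, -1924, -5654
D2: 182, 290, 254, -46, -730, -1918, -3730
D3: 108, -36, -300, -684, -1188, -1812
D4: -144, -264, -384, -504, -624
D5: -120, -120, -120, -120
Fifth differences constant at -120.
-624 − 120 = -744;  -1812 − 744 = -2556;  -3730 − 2556 = -6286;  -5654 − 6286 = -11940;  -5304 − 11940 = -17244

-17244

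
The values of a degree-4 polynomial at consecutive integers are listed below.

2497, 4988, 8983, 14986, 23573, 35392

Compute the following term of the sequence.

51163

2491, 3995, 6003, 8587, 11819
1504, 2008, 2584, 3232
504, 576, 648
72, 72
Fourth differences constant at 72.
648 + 72 = 720;  3232 + 720 = 3952;  11819 + 3952 = 15771;  35392 + 15771 = 51163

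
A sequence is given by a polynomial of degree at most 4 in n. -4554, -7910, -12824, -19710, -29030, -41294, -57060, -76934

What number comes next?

Δ: -3356, -4914, -6886, -9320, -12264, -15766, -19874
Δ²: -1558, -1972, -2434, -2944, -3502, -4108
Δ³: -414, -462, -510, -558, -606
Δ⁴: -48, -48, -48, -48
The fourth differences are constant (-48).
-606 − 48 = -654;  -4108 − 654 = -4762;  -19874 − 4762 = -24636;  -76934 − 24636 = -101570

-101570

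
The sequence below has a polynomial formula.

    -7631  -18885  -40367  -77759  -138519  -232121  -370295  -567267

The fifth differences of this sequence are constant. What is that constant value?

First differences: -11254, -21482, -37392, -60760, -93602, -138174, -196972
Second differences: -10228, -15910, -23368, -32842, -44572, -58798
Third differences: -5682, -7458, -9474, -11730, -14226
Fourth differences: -1776, -2016, -2256, -2496
Fifth differences: -240, -240, -240

-240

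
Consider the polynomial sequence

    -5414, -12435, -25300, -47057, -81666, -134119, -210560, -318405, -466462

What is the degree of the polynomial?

5

Δ: -7021, -12865, -21757, -34609, -52453, -76441, -107845, -148057
Δ²: -5844, -8892, -12852, -17844, -23988, -31404, -40212
Δ³: -3048, -3960, -4992, -6144, -7416, -8808
Δ⁴: -912, -1032, -1152, -1272, -1392
Δ⁵: -120, -120, -120, -120
The fifth differences are constant, so the polynomial has degree 5.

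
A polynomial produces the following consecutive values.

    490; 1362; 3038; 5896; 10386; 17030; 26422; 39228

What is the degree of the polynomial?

4

First differences: 872, 1676, 2858, 4490, 6644, 9392, 12806
Second differences: 804, 1182, 1632, 2154, 2748, 3414
Third differences: 378, 450, 522, 594, 666
Fourth differences: 72, 72, 72, 72
The fourth differences are constant, so the polynomial has degree 4.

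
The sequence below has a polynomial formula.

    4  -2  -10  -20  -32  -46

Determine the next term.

-62

D1: -6, -8, -10, -12, -14
D2: -2, -2, -2, -2
The second differences are constant (-2).
-14 − 2 = -16;  -46 − 16 = -62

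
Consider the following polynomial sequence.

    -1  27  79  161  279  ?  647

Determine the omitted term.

Using the first 5 terms:
First differences: 28, 52, 82, 118
Second differences: 24, 30, 36
Third differences: 6, 6
Constant third difference = 6.
Extend forward: 36 + 6 = 42;  118 + 42 = 160;  279 + 160 = 439

439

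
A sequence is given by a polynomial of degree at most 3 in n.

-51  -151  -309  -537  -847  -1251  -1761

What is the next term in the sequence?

-2389

-100, -158, -228, -310, -404, -510
-58, -70, -82, -94, -106
-12, -12, -12, -12
Constant third difference = -12, so extend:
-106 − 12 = -118;  -510 − 118 = -628;  -1761 − 628 = -2389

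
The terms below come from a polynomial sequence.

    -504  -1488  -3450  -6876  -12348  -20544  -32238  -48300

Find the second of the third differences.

-582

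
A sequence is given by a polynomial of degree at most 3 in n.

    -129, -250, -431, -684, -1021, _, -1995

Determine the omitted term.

Using the first 5 terms:
D1: -121, -181, -253, -337
D2: -60, -72, -84
D3: -12, -12
Constant third difference = -12.
Extend forward: -84 − 12 = -96;  -337 − 96 = -433;  -1021 − 433 = -1454

-1454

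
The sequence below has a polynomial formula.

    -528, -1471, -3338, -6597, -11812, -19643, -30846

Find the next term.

-46273

Δ: -943  -1867  -3259  -5215  -7831  -11203
Δ²: -924  -1392  -1956  -2616  -3372
Δ³: -468  -564  -660  -756
Δ⁴: -96  -96  -96
Constant fourth difference = -96, so extend:
-756 − 96 = -852;  -3372 − 852 = -4224;  -11203 − 4224 = -15427;  -30846 − 15427 = -46273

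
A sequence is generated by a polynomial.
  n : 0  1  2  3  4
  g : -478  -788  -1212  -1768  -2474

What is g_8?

-310 , -424 , -556 , -706
-114 , -132 , -150
-18 , -18
The third differences are constant (-18).
-150 − 18 = -168;  -706 − 168 = -874;  -2474 − 874 = -3348
-168 − 18 = -186;  -874 − 186 = -1060;  -3348 − 1060 = -4408
-186 − 18 = -204;  -1060 − 204 = -1264;  -4408 − 1264 = -5672
-204 − 18 = -222;  -1264 − 222 = -1486;  -5672 − 1486 = -7158

-7158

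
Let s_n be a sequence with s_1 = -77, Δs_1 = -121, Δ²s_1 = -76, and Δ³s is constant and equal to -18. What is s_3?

-395

Build the table forward from the leading diagonal:
Third differences: -18, -18, -18
Second differences: -76, -94, -112
First differences: -121, -197, -291
s: -77, -198, -395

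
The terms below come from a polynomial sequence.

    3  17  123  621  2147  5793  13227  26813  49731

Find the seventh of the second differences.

9332

First differences: 14, 106, 498, 1526, 3646, 7434, 13586, 22918
Second differences: 92, 392, 1028, 2120, 3788, 6152, 9332
Third differences: 300, 636, 1092, 1668, 2364, 3180
Fourth differences: 336, 456, 576, 696, 816
Fifth differences: 120, 120, 120, 120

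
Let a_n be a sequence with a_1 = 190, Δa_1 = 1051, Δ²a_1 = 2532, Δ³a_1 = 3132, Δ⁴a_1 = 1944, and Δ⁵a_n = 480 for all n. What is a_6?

Build the table forward from the leading diagonal:
D5: 480  480  480  480  480  480
D4: 1944  2424  2904  3384  3864  4344
D3: 3132  5076  7500  10404  13788  17652
D2: 2532  5664  10740  18240  28644  42432
D1: 1051  3583  9247  19987  38227  66871
a: 190  1241  4824  14071  34058  72285

72285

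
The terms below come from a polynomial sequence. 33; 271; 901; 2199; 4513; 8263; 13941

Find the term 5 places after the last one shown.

First differences: 238 , 630 , 1298 , 2314 , 3750 , 5678
Second differences: 392 , 668 , 1016 , 1436 , 1928
Third differences: 276 , 348 , 420 , 492
Fourth differences: 72 , 72 , 72
Constant fourth difference = 72, so extend:
492 + 72 = 564;  1928 + 564 = 2492;  5678 + 2492 = 8170;  13941 + 8170 = 22111
564 + 72 = 636;  2492 + 636 = 3128;  8170 + 3128 = 11298;  22111 + 11298 = 33409
636 + 72 = 708;  3128 + 708 = 3836;  11298 + 3836 = 15134;  33409 + 15134 = 48543
708 + 72 = 780;  3836 + 780 = 4616;  15134 + 4616 = 19750;  48543 + 19750 = 68293
780 + 72 = 852;  4616 + 852 = 5468;  19750 + 5468 = 25218;  68293 + 25218 = 93511

93511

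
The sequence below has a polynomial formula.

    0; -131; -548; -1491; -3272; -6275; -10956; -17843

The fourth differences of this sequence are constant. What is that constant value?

-72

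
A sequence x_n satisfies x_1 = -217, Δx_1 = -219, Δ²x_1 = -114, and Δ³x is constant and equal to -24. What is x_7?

-3721

Build the table forward from the leading diagonal:
Δ³: -24, -24, -24, -24, -24, -24, -24
Δ²: -114, -138, -162, -186, -210, -234, -258
Δ: -219, -333, -471, -633, -819, -1029, -1263
x: -217, -436, -769, -1240, -1873, -2692, -3721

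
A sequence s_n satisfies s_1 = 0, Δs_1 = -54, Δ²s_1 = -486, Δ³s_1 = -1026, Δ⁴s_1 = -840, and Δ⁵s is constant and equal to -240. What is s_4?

Build the table forward from the leading diagonal:
Fifth differences: -240  -240  -240  -240
Fourth differences: -840  -1080  -1320  -1560
Third differences: -1026  -1866  -2946  -4266
Second differences: -486  -1512  -3378  -6324
First differences: -54  -540  -2052  -5430
s: 0  -54  -594  -2646

-2646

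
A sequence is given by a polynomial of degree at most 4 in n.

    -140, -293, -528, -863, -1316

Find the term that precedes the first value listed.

-51

Δ: -153, -235, -335, -453
Δ²: -82, -100, -118
Δ³: -18, -18
The third differences are constant at -18.
Work back: -82 + 18 = -64;  -153 + 64 = -89;  -140 + 89 = -51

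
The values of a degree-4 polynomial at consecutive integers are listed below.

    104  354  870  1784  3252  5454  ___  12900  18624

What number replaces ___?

8594

Using the first 6 terms:
250  516  914  1468  2202
266  398  554  734
132  156  180
24  24
Constant fourth difference = 24.
Extend forward: 180 + 24 = 204;  734 + 204 = 938;  2202 + 938 = 3140;  5454 + 3140 = 8594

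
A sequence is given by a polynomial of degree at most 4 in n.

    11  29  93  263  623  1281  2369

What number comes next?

4043

18, 64, 170, 360, 658, 1088
46, 106, 190, 298, 430
60, 84, 108, 132
24, 24, 24
The fourth differences are constant (24).
132 + 24 = 156;  430 + 156 = 586;  1088 + 586 = 1674;  2369 + 1674 = 4043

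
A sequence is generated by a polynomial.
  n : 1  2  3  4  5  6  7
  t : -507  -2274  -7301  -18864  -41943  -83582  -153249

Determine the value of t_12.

D1: -1767, -5027, -11563, -23079, -41639, -69667
D2: -3260, -6536, -11516, -18560, -28028
D3: -3276, -4980, -7044, -9468
D4: -1704, -2064, -2424
D5: -360, -360
Constant fifth difference = -360, so extend:
-2424 − 360 = -2784;  -9468 − 2784 = -12252;  -28028 − 12252 = -40280;  -69667 − 40280 = -109947;  -153249 − 109947 = -263196
-2784 − 360 = -3144;  -12252 − 3144 = -15396;  -40280 − 15396 = -55676;  -109947 − 55676 = -165623;  -263196 − 165623 = -428819
-3144 − 360 = -3504;  -15396 − 3504 = -18900;  -55676 − 18900 = -74576;  -165623 − 74576 = -240199;  -428819 − 240199 = -669018
-3504 − 360 = -3864;  -18900 − 3864 = -22764;  -74576 − 22764 = -97340;  -240199 − 97340 = -337539;  -669018 − 337539 = -1006557
-3864 − 360 = -4224;  -22764 − 4224 = -26988;  -97340 − 26988 = -124328;  -337539 − 124328 = -461867;  -1006557 − 461867 = -1468424

-1468424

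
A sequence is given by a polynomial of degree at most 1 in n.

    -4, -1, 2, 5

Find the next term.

8

3, 3, 3
The first differences are constant (3).
5 + 3 = 8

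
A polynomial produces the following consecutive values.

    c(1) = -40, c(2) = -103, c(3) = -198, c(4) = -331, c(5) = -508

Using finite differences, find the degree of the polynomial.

Δ: -63, -95, -133, -177
Δ²: -32, -38, -44
Δ³: -6, -6
The third differences are constant, so the polynomial has degree 3.

3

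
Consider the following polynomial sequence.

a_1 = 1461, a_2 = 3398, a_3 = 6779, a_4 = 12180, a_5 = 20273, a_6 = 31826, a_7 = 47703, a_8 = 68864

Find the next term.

D1: 1937  3381  5401  8093  11553  15877  21161
D2: 1444  2020  2692  3460  4324  5284
D3: 576  672  768  864  960
D4: 96  96  96  96
Constant fourth difference = 96, so extend:
960 + 96 = 1056;  5284 + 1056 = 6340;  21161 + 6340 = 27501;  68864 + 27501 = 96365

96365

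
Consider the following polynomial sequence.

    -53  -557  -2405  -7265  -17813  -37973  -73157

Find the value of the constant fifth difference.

-240

First differences: -504, -1848, -4860, -10548, -20160, -35184
Second differences: -1344, -3012, -5688, -9612, -15024
Third differences: -1668, -2676, -3924, -5412
Fourth differences: -1008, -1248, -1488
Fifth differences: -240, -240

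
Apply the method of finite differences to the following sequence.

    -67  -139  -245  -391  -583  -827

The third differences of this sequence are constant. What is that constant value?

-6

First differences: -72, -106, -146, -192, -244
Second differences: -34, -40, -46, -52
Third differences: -6, -6, -6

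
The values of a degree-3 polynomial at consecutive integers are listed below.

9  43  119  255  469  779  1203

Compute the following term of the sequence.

1759

First differences: 34, 76, 136, 214, 310, 424
Second differences: 42, 60, 78, 96, 114
Third differences: 18, 18, 18, 18
Third differences constant at 18.
114 + 18 = 132;  424 + 132 = 556;  1203 + 556 = 1759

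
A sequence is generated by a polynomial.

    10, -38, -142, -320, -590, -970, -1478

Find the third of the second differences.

Δ: -48, -104, -178, -270, -380, -508
Δ²: -56, -74, -92, -110, -128
Δ³: -18, -18, -18, -18

-92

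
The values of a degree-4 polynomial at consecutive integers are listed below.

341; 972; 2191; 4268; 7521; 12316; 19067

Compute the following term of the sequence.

28236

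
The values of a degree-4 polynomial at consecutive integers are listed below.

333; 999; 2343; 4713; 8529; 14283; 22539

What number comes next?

First differences: 666, 1344, 2370, 3816, 5754, 8256
Second differences: 678, 1026, 1446, 1938, 2502
Third differences: 348, 420, 492, 564
Fourth differences: 72, 72, 72
Constant fourth difference = 72, so extend:
564 + 72 = 636;  2502 + 636 = 3138;  8256 + 3138 = 11394;  22539 + 11394 = 33933

33933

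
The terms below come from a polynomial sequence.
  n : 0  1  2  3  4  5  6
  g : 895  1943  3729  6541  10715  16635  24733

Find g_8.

First differences: 1048, 1786, 2812, 4174, 5920, 8098
Second differences: 738, 1026, 1362, 1746, 2178
Third differences: 288, 336, 384, 432
Fourth differences: 48, 48, 48
Constant fourth difference = 48, so extend:
432 + 48 = 480;  2178 + 480 = 2658;  8098 + 2658 = 10756;  24733 + 10756 = 35489
480 + 48 = 528;  2658 + 528 = 3186;  10756 + 3186 = 13942;  35489 + 13942 = 49431

49431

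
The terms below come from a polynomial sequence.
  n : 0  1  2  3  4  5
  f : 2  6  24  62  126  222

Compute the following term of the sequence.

356

4  18  38  64  96
14  20  26  32
6  6  6
Constant third difference = 6, so extend:
32 + 6 = 38;  96 + 38 = 134;  222 + 134 = 356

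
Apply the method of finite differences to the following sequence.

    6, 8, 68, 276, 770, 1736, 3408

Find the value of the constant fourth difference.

48

D1: 2, 60, 208, 494, 966, 1672
D2: 58, 148, 286, 472, 706
D3: 90, 138, 186, 234
D4: 48, 48, 48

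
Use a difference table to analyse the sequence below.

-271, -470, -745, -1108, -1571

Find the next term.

-199, -275, -363, -463
-76, -88, -100
-12, -12
The third differences are constant (-12).
-100 − 12 = -112;  -463 − 112 = -575;  -1571 − 575 = -2146

-2146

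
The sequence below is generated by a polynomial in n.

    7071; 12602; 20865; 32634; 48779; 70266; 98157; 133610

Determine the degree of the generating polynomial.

4

5531, 8263, 11769, 16145, 21487, 27891, 35453
2732, 3506, 4376, 5342, 6404, 7562
774, 870, 966, 1062, 1158
96, 96, 96, 96
The fourth differences are constant, so the polynomial has degree 4.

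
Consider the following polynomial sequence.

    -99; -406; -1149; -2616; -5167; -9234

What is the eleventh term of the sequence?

D1: -307, -743, -1467, -2551, -4067
D2: -436, -724, -1084, -1516
D3: -288, -360, -432
D4: -72, -72
The fourth differences are constant (-72).
-432 − 72 = -504;  -1516 − 504 = -2020;  -4067 − 2020 = -6087;  -9234 − 6087 = -15321
-504 − 72 = -576;  -2020 − 576 = -2596;  -6087 − 2596 = -8683;  -15321 − 8683 = -24004
-576 − 72 = -648;  -2596 − 648 = -3244;  -8683 − 3244 = -11927;  -24004 − 11927 = -35931
-648 − 72 = -720;  -3244 − 720 = -3964;  -11927 − 3964 = -15891;  -35931 − 15891 = -51822
-720 − 72 = -792;  -3964 − 792 = -4756;  -15891 − 4756 = -20647;  -51822 − 20647 = -72469

-72469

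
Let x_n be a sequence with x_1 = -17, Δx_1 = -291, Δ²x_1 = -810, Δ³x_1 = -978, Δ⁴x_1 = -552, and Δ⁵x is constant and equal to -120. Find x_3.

-1409

Build the table forward from the leading diagonal:
Δ⁵: -120, -120, -120
Δ⁴: -552, -672, -792
Δ³: -978, -1530, -2202
Δ²: -810, -1788, -3318
Δ: -291, -1101, -2889
x: -17, -308, -1409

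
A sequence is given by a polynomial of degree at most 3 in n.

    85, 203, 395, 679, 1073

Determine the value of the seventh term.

118, 192, 284, 394
74, 92, 110
18, 18
Constant third difference = 18, so extend:
110 + 18 = 128;  394 + 128 = 522;  1073 + 522 = 1595
128 + 18 = 146;  522 + 146 = 668;  1595 + 668 = 2263

2263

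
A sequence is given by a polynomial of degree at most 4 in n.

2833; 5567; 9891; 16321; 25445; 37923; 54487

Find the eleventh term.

178763

Δ: 2734, 4324, 6430, 9124, 12478, 16564
Δ²: 1590, 2106, 2694, 3354, 4086
Δ³: 516, 588, 660, 732
Δ⁴: 72, 72, 72
The fourth differences are constant (72).
732 + 72 = 804;  4086 + 804 = 4890;  16564 + 4890 = 21454;  54487 + 21454 = 75941
804 + 72 = 876;  4890 + 876 = 5766;  21454 + 5766 = 27220;  75941 + 27220 = 103161
876 + 72 = 948;  5766 + 948 = 6714;  27220 + 6714 = 33934;  103161 + 33934 = 137095
948 + 72 = 1020;  6714 + 1020 = 7734;  33934 + 7734 = 41668;  137095 + 41668 = 178763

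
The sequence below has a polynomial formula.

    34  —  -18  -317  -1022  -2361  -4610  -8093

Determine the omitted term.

55

Using the last 6 terms:
D1: -299  -705  -1339  -2249  -3483
D2: -406  -634  -910  -1234
D3: -228  -276  -324
D4: -48  -48
Constant fourth difference = -48.
Extend backward: -228 + 48 = -180;  -406 + 180 = -226;  -299 + 226 = -73;  -18 + 73 = 55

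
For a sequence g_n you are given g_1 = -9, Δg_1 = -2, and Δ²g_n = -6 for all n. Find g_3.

-19

Build the table forward from the leading diagonal:
Second differences: -6  -6  -6
First differences: -2  -8  -14
g: -9  -11  -19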